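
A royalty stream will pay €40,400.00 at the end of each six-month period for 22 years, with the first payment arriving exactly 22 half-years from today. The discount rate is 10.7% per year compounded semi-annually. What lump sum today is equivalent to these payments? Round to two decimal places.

Ordinary annuity of 44 payments, first payment at period 22.
Periodic rate r = 0.107/2 per half-year; n is counted in half-years.
The ordinary-annuity PV formula values the stream one period before the first payment (period 21); discount that back 21 periods:
PV₀ = 40,400 × [1 − (1+r)^−44] / r × (1+r)^−21 = €227,242.22

€227,242.22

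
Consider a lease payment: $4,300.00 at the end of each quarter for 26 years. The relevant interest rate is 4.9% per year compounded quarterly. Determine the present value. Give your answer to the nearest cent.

This is an ordinary annuity: 104 payments of $4,300.00 at the end of each quarter.
Periodic rate r = 0.049/4 per quarter; n is counted in quarters.
PV = PMT × [(1 − (1+r)^−n)/r] = 4,300 × [1 − (1+r)^−104] / r = $252,073.40

$252,073.40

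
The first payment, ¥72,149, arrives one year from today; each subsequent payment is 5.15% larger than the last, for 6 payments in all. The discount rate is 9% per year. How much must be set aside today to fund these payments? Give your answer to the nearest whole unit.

Periodic rate r = 0.09 per year.
Growing ordinary annuity: PV = PMT₁ × [1 − ((1+g)/(1+r))^n] / (r − g) = 72,149 × [1 − ((1+0.0515)/(1+r))^6] / (r − 0.0515) = ¥363,689.

¥363,689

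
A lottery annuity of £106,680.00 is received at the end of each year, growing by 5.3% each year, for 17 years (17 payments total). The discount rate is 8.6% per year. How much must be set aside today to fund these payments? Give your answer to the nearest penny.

£1,319,597.86

Periodic rate r = 0.086 per year.
Growing ordinary annuity: PV = PMT₁ × [1 − ((1+g)/(1+r))^n] / (r − g) = 106,680 × [1 − ((1+0.053)/(1+r))^17] / (r − 0.053) = £1,319,597.86.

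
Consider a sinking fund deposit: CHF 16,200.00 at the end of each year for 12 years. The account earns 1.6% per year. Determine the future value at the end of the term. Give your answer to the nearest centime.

CHF 212,453.29

This is an ordinary annuity: 12 deposits of CHF 16,200.00 at the end of each year.
Periodic rate r = 0.016 per year.
FV = PMT × [((1+r)^n − 1)/r] = 16,200 × [(1+r)^12 − 1] / r = CHF 212,453.29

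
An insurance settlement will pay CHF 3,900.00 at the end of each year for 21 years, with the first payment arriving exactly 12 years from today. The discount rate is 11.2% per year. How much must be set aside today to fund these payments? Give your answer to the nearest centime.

Ordinary annuity of 21 payments, first payment at period 12.
Periodic rate r = 0.112 per year.
The ordinary-annuity PV formula values the stream one period before the first payment (period 11); discount that back 11 periods:
PV₀ = 3,900 × [1 − (1+r)^−21] / r × (1+r)^−11 = CHF 9,666.18

CHF 9,666.18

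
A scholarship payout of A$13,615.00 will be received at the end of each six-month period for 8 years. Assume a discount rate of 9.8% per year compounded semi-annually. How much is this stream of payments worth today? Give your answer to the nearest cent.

A$148,612.14

This is an ordinary annuity: 16 payments of A$13,615.00 at the end of each six-month period.
Periodic rate r = 0.098/2 per half-year; n is counted in half-years.
PV = PMT × [(1 − (1+r)^−n)/r] = 13,615 × [1 − (1+r)^−16] / r = A$148,612.14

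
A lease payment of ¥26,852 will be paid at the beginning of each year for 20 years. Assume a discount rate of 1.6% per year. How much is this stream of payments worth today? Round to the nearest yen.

This is an annuity due: 20 payments of ¥26,852 at the beginning of each year.
Periodic rate r = 0.016 per year.
PV = PMT × [(1 − (1+r)^−n)/r] × (1+r) = 26,852 × [1 − (1+r)^−20] / r × (1+r) = ¥463,804

¥463,804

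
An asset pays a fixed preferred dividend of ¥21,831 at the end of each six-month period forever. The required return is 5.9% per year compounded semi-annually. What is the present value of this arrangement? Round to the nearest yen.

¥740,034

Periodic rate r = 0.059/2 per half-year.
Level perpetuity: PV = PMT / r = 21,831 / (0.059/2) = ¥740,034.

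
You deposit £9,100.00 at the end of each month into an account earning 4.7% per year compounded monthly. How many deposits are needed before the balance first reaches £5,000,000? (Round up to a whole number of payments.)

294 payments

Periodic rate r = 0.047/12 per month; n is counted in months.
Ordinary annuity FV: 5,000,000 = 9,100 × [((1+r)^n − 1)/r].
(1+r)^n = 1 + 5,000,000 × r / 9,100, so n = ln(1 + 5,000,000·r/9,100) / ln(1+r) = 293.69.
Round up to a whole number of payments: n = 294.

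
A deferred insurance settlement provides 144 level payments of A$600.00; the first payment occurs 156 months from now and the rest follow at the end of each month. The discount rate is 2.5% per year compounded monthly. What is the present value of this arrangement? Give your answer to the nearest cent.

Ordinary annuity of 144 payments, first payment at period 156.
Periodic rate r = 0.025/12 per month; n is counted in months.
The ordinary-annuity PV formula values the stream one period before the first payment (period 155); discount that back 155 periods:
PV₀ = 600 × [1 − (1+r)^−144] / r × (1+r)^−155 = A$54,014.99

A$54,014.99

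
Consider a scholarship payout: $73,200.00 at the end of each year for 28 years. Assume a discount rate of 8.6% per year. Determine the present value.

$766,678.20

This is an ordinary annuity: 28 payments of $73,200.00 at the end of each year.
Periodic rate r = 0.086 per year.
PV = PMT × [(1 − (1+r)^−n)/r] = 73,200 × [1 − (1+r)^−28] / r = $766,678.20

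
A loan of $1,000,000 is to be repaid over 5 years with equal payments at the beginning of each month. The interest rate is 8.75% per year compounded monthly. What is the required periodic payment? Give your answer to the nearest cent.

$20,487.84

Level annuity due; solve PV = PMT × [(1 − (1+r)^−n)/r] × (1+r) for PMT.
Periodic rate r = 0.0875/12 per month; n is counted in months.
With n = 60: PMT = 1,000,000 / ([(1 − (1+r)^−n)/r] × (1+r)) = $20,487.84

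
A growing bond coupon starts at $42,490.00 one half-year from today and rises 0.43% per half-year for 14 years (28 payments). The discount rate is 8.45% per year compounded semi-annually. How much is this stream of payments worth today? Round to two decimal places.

Periodic rate r = 0.0845/2 per half-year; n is counted in half-years.
Growing ordinary annuity: PV = PMT₁ × [1 − ((1+g)/(1+r))^n] / (r − g) = 42,490 × [1 − ((1+0.0043)/(1+r))^28] / (r − 0.0043) = $723,317.84.

$723,317.84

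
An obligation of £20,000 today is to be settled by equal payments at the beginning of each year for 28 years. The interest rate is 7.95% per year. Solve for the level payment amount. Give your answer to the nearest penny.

£1,668.87

Level annuity due; solve PV = PMT × [(1 − (1+r)^−n)/r] × (1+r) for PMT.
Periodic rate r = 0.0795 per year.
With n = 28: PMT = 20,000 / ([(1 − (1+r)^−n)/r] × (1+r)) = £1,668.87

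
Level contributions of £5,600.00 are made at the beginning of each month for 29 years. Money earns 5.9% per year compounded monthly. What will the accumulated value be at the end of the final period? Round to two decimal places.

This is an annuity due: 348 deposits of £5,600.00 at the beginning of each month.
Periodic rate r = 0.059/12 per month; n is counted in months.
FV = PMT × [((1+r)^n − 1)/r] × (1+r) = 5,600 × [(1+r)^348 − 1] / r × (1+r) = £5,163,601.66

£5,163,601.66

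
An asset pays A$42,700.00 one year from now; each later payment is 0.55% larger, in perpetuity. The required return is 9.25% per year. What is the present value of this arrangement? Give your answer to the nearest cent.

A$490,804.60

Periodic rate r = 0.0925 per year.
Growing perpetuity (Gordon): PV = PMT₁ / (r − g) = 42,700 / (r − 0.0055) = A$490,804.60.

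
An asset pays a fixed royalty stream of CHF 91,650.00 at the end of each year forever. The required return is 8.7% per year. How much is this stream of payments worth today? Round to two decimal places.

CHF 1,053,448.28

Periodic rate r = 0.087 per year.
Level perpetuity: PV = PMT / r = 91,650 / (0.087) = CHF 1,053,448.28.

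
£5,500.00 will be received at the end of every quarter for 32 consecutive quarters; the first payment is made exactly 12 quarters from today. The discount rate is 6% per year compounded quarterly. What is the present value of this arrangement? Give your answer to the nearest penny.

£117,975.63

Ordinary annuity of 32 payments, first payment at period 12.
Periodic rate r = 0.06/4 per quarter; n is counted in quarters.
The ordinary-annuity PV formula values the stream one period before the first payment (period 11); discount that back 11 periods:
PV₀ = 5,500 × [1 − (1+r)^−32] / r × (1+r)^−11 = £117,975.63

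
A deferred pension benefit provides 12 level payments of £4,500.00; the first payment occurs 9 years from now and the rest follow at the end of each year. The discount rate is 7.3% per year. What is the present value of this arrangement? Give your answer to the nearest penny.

£20,020.17

Ordinary annuity of 12 payments, first payment at period 9.
Periodic rate r = 0.073 per year.
The ordinary-annuity PV formula values the stream one period before the first payment (period 8); discount that back 8 periods:
PV₀ = 4,500 × [1 − (1+r)^−12] / r × (1+r)^−8 = £20,020.17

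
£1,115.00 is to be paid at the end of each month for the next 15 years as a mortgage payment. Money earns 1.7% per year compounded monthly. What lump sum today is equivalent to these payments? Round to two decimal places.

£177,043.89

This is an ordinary annuity: 180 payments of £1,115.00 at the end of each month.
Periodic rate r = 0.017/12 per month; n is counted in months.
PV = PMT × [(1 − (1+r)^−n)/r] = 1,115 × [1 − (1+r)^−180] / r = £177,043.89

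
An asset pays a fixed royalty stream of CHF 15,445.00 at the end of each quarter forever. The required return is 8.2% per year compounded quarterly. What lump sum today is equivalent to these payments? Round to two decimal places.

CHF 753,414.63

Periodic rate r = 0.082/4 per quarter.
Level perpetuity: PV = PMT / r = 15,445 / (0.082/4) = CHF 753,414.63.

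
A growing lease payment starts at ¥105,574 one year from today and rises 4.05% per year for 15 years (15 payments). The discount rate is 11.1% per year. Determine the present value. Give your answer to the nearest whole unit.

¥937,374

Periodic rate r = 0.111 per year.
Growing ordinary annuity: PV = PMT₁ × [1 − ((1+g)/(1+r))^n] / (r − g) = 105,574 × [1 − ((1+0.0405)/(1+r))^15] / (r − 0.0405) = ¥937,374.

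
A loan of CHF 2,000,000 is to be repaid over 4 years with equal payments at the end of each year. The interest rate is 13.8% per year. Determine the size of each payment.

CHF 683,597.28

Level ordinary annuity; solve PV = PMT × [(1 − (1+r)^−n)/r] for PMT.
Periodic rate r = 0.138 per year.
With n = 4: PMT = 2,000,000 / ([(1 − (1+r)^−n)/r]) = CHF 683,597.28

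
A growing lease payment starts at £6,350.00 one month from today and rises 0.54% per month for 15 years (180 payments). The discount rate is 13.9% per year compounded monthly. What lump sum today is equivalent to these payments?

Periodic rate r = 0.139/12 per month; n is counted in months.
Growing ordinary annuity: PV = PMT₁ × [1 − ((1+g)/(1+r))^n] / (r − g) = 6,350 × [1 − ((1+0.0054)/(1+r))^180] / (r − 0.0054) = £686,350.09.

£686,350.09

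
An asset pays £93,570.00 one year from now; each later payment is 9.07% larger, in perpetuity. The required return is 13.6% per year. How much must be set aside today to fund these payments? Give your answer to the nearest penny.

Periodic rate r = 0.136 per year.
Growing perpetuity (Gordon): PV = PMT₁ / (r − g) = 93,570 / (r − 0.0907) = £2,065,562.91.

£2,065,562.91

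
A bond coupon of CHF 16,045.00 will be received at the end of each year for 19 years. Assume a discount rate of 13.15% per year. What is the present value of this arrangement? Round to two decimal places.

CHF 110,347.72

This is an ordinary annuity: 19 payments of CHF 16,045.00 at the end of each year.
Periodic rate r = 0.1315 per year.
PV = PMT × [(1 − (1+r)^−n)/r] = 16,045 × [1 − (1+r)^−19] / r = CHF 110,347.72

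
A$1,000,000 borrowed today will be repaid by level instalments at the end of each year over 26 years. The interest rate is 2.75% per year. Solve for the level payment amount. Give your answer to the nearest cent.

Level ordinary annuity; solve PV = PMT × [(1 − (1+r)^−n)/r] for PMT.
Periodic rate r = 0.0275 per year.
With n = 26: PMT = 1,000,000 / ([(1 − (1+r)^−n)/r]) = A$54,341.16

A$54,341.16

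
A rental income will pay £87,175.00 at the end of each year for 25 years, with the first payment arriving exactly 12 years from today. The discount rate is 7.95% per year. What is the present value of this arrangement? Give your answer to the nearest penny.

Ordinary annuity of 25 payments, first payment at period 12.
Periodic rate r = 0.0795 per year.
The ordinary-annuity PV formula values the stream one period before the first payment (period 11); discount that back 11 periods:
PV₀ = 87,175 × [1 − (1+r)^−25] / r × (1+r)^−11 = £402,864.46

£402,864.46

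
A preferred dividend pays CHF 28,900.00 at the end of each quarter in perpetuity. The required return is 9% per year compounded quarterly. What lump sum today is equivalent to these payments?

CHF 1,284,444.44

Periodic rate r = 0.09/4 per quarter.
Level perpetuity: PV = PMT / r = 28,900 / (0.09/4) = CHF 1,284,444.44.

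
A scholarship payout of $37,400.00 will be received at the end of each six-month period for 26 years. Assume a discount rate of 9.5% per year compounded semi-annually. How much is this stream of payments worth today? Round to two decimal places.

$716,871.79

This is an ordinary annuity: 52 payments of $37,400.00 at the end of each six-month period.
Periodic rate r = 0.095/2 per half-year; n is counted in half-years.
PV = PMT × [(1 − (1+r)^−n)/r] = 37,400 × [1 − (1+r)^−52] / r = $716,871.79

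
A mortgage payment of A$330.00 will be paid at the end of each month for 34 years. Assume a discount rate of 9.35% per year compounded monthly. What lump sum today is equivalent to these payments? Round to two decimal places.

A$40,568.05

This is an ordinary annuity: 408 payments of A$330.00 at the end of each month.
Periodic rate r = 0.0935/12 per month; n is counted in months.
PV = PMT × [(1 − (1+r)^−n)/r] = 330 × [1 − (1+r)^−408] / r = A$40,568.05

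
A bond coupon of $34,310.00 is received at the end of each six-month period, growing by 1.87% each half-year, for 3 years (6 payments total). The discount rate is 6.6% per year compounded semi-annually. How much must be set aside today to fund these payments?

$192,512.83

Periodic rate r = 0.066/2 per half-year; n is counted in half-years.
Growing ordinary annuity: PV = PMT₁ × [1 − ((1+g)/(1+r))^n] / (r − g) = 34,310 × [1 − ((1+0.0187)/(1+r))^6] / (r − 0.0187) = $192,512.83.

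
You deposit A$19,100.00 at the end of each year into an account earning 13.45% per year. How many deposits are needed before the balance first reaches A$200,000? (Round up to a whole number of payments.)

7 payments

Periodic rate r = 0.1345 per year.
Ordinary annuity FV: 200,000 = 19,100 × [((1+r)^n − 1)/r].
(1+r)^n = 1 + 200,000 × r / 19,100, so n = ln(1 + 200,000·r/19,100) / ln(1+r) = 6.97.
Round up to a whole number of payments: n = 7.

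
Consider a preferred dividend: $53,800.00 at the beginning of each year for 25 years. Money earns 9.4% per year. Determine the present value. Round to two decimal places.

This is an annuity due: 25 payments of $53,800.00 at the beginning of each year.
Periodic rate r = 0.094 per year.
PV = PMT × [(1 − (1+r)^−n)/r] × (1+r) = 53,800 × [1 − (1+r)^−25] / r × (1+r) = $559,882.37

$559,882.37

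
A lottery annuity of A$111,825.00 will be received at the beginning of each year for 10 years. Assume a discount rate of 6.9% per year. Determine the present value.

This is an annuity due: 10 payments of A$111,825.00 at the beginning of each year.
Periodic rate r = 0.069 per year.
PV = PMT × [(1 − (1+r)^−n)/r] × (1+r) = 111,825 × [1 − (1+r)^−10] / r × (1+r) = A$843,500.29

A$843,500.29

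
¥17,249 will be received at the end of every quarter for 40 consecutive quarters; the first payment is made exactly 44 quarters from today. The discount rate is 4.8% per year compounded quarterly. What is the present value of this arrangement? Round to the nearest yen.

¥326,566

Ordinary annuity of 40 payments, first payment at period 44.
Periodic rate r = 0.048/4 per quarter; n is counted in quarters.
The ordinary-annuity PV formula values the stream one period before the first payment (period 43); discount that back 43 periods:
PV₀ = 17,249 × [1 − (1+r)^−40] / r × (1+r)^−43 = ¥326,566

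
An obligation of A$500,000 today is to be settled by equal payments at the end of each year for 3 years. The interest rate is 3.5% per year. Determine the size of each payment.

Level ordinary annuity; solve PV = PMT × [(1 − (1+r)^−n)/r] for PMT.
Periodic rate r = 0.035 per year.
With n = 3: PMT = 500,000 / ([(1 − (1+r)^−n)/r]) = A$178,467.09

A$178,467.09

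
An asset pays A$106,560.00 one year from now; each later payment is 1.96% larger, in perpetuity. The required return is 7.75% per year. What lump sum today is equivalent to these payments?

A$1,840,414.51

Periodic rate r = 0.0775 per year.
Growing perpetuity (Gordon): PV = PMT₁ / (r − g) = 106,560 / (r − 0.0196) = A$1,840,414.51.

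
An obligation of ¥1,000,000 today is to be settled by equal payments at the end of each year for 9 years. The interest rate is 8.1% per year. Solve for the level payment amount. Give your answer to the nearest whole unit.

Level ordinary annuity; solve PV = PMT × [(1 − (1+r)^−n)/r] for PMT.
Periodic rate r = 0.081 per year.
With n = 9: PMT = 1,000,000 / ([(1 − (1+r)^−n)/r]) = ¥160,746

¥160,746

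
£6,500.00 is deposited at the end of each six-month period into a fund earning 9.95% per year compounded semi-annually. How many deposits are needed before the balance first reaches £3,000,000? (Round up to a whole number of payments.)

66 payments

Periodic rate r = 0.0995/2 per half-year; n is counted in half-years.
Ordinary annuity FV: 3,000,000 = 6,500 × [((1+r)^n − 1)/r].
(1+r)^n = 1 + 3,000,000 × r / 6,500, so n = ln(1 + 3,000,000·r/6,500) / ln(1+r) = 65.42.
Round up to a whole number of payments: n = 66.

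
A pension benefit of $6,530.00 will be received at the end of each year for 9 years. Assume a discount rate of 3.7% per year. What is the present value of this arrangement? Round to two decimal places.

$49,223.34

This is an ordinary annuity: 9 payments of $6,530.00 at the end of each year.
Periodic rate r = 0.037 per year.
PV = PMT × [(1 − (1+r)^−n)/r] = 6,530 × [1 − (1+r)^−9] / r = $49,223.34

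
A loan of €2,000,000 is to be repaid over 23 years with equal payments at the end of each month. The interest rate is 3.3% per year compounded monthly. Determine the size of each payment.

€10,350.45

Level ordinary annuity; solve PV = PMT × [(1 − (1+r)^−n)/r] for PMT.
Periodic rate r = 0.033/12 per month; n is counted in months.
With n = 276: PMT = 2,000,000 / ([(1 − (1+r)^−n)/r]) = €10,350.45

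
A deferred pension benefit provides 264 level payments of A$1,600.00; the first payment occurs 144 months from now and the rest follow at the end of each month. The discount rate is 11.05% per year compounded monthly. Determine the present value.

A$42,680.65

Ordinary annuity of 264 payments, first payment at period 144.
Periodic rate r = 0.1105/12 per month; n is counted in months.
The ordinary-annuity PV formula values the stream one period before the first payment (period 143); discount that back 143 periods:
PV₀ = 1,600 × [1 − (1+r)^−264] / r × (1+r)^−143 = A$42,680.65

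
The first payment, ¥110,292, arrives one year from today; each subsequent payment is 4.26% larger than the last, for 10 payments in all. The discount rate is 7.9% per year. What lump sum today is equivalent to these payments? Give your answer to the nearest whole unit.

Periodic rate r = 0.079 per year.
Growing ordinary annuity: PV = PMT₁ × [1 − ((1+g)/(1+r))^n] / (r − g) = 110,292 × [1 − ((1+0.0426)/(1+r))^10] / (r − 0.0426) = ¥880,164.

¥880,164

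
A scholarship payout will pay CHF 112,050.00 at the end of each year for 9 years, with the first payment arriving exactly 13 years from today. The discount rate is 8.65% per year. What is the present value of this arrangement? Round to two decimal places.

CHF 251,806.02

Ordinary annuity of 9 payments, first payment at period 13.
Periodic rate r = 0.0865 per year.
The ordinary-annuity PV formula values the stream one period before the first payment (period 12); discount that back 12 periods:
PV₀ = 112,050 × [1 − (1+r)^−9] / r × (1+r)^−12 = CHF 251,806.02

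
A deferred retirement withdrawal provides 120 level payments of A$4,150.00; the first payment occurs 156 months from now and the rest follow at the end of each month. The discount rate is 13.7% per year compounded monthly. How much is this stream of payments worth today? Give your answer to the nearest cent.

A$46,544.10

Ordinary annuity of 120 payments, first payment at period 156.
Periodic rate r = 0.137/12 per month; n is counted in months.
The ordinary-annuity PV formula values the stream one period before the first payment (period 155); discount that back 155 periods:
PV₀ = 4,150 × [1 − (1+r)^−120] / r × (1+r)^−155 = A$46,544.10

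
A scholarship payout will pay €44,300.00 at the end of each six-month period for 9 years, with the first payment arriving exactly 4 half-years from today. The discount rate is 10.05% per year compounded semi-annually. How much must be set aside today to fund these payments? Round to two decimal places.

€446,145.98

Ordinary annuity of 18 payments, first payment at period 4.
Periodic rate r = 0.1005/2 per half-year; n is counted in half-years.
The ordinary-annuity PV formula values the stream one period before the first payment (period 3); discount that back 3 periods:
PV₀ = 44,300 × [1 − (1+r)^−18] / r × (1+r)^−3 = €446,145.98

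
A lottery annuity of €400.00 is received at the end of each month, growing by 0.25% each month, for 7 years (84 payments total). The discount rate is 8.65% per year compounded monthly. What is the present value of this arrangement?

€27,642.01

Periodic rate r = 0.0865/12 per month; n is counted in months.
Growing ordinary annuity: PV = PMT₁ × [1 − ((1+g)/(1+r))^n] / (r − g) = 400 × [1 − ((1+0.0025)/(1+r))^84] / (r − 0.0025) = €27,642.01.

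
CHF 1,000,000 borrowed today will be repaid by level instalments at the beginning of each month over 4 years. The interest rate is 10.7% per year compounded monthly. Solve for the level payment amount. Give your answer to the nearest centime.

Level annuity due; solve PV = PMT × [(1 − (1+r)^−n)/r] × (1+r) for PMT.
Periodic rate r = 0.107/12 per month; n is counted in months.
With n = 48: PMT = 1,000,000 / ([(1 − (1+r)^−n)/r] × (1+r)) = CHF 25,472.94

CHF 25,472.94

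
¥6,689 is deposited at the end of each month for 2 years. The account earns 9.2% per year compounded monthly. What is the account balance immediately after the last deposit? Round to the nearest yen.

¥175,519

This is an ordinary annuity: 24 deposits of ¥6,689 at the end of each month.
Periodic rate r = 0.092/12 per month; n is counted in months.
FV = PMT × [((1+r)^n − 1)/r] = 6,689 × [(1+r)^24 − 1] / r = ¥175,519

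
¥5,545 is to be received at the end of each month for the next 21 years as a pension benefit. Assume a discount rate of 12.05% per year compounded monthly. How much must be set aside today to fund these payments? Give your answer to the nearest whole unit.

This is an ordinary annuity: 252 payments of ¥5,545 at the end of each month.
Periodic rate r = 0.1205/12 per month; n is counted in months.
PV = PMT × [(1 − (1+r)^−n)/r] = 5,545 × [1 − (1+r)^−252] / r = ¥507,675

¥507,675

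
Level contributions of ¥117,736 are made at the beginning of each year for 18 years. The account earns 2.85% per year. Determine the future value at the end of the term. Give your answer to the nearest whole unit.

This is an annuity due: 18 deposits of ¥117,736 at the beginning of each year.
Periodic rate r = 0.0285 per year.
FV = PMT × [((1+r)^n − 1)/r] × (1+r) = 117,736 × [(1+r)^18 − 1] / r × (1+r) = ¥2,797,231

¥2,797,231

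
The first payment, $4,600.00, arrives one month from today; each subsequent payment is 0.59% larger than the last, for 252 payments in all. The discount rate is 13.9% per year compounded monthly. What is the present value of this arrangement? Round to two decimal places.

Periodic rate r = 0.139/12 per month; n is counted in months.
Growing ordinary annuity: PV = PMT₁ × [1 − ((1+g)/(1+r))^n] / (r − g) = 4,600 × [1 − ((1+0.0059)/(1+r))^252] / (r − 0.0059) = $613,704.05.

$613,704.05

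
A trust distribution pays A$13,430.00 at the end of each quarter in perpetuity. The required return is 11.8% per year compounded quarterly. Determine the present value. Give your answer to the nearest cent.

A$455,254.24

Periodic rate r = 0.118/4 per quarter.
Level perpetuity: PV = PMT / r = 13,430 / (0.118/4) = A$455,254.24.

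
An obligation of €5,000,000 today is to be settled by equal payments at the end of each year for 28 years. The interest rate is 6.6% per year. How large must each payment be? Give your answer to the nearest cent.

€396,173.42

Level ordinary annuity; solve PV = PMT × [(1 − (1+r)^−n)/r] for PMT.
Periodic rate r = 0.066 per year.
With n = 28: PMT = 5,000,000 / ([(1 − (1+r)^−n)/r]) = €396,173.42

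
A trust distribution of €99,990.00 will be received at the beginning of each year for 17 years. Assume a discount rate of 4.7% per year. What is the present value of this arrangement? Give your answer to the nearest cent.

This is an annuity due: 17 payments of €99,990.00 at the beginning of each year.
Periodic rate r = 0.047 per year.
PV = PMT × [(1 − (1+r)^−n)/r] × (1+r) = 99,990 × [1 − (1+r)^−17] / r × (1+r) = €1,207,174.59

€1,207,174.59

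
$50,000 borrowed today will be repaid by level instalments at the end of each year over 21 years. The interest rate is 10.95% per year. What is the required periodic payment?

$6,171.13

Level ordinary annuity; solve PV = PMT × [(1 − (1+r)^−n)/r] for PMT.
Periodic rate r = 0.1095 per year.
With n = 21: PMT = 50,000 / ([(1 − (1+r)^−n)/r]) = $6,171.13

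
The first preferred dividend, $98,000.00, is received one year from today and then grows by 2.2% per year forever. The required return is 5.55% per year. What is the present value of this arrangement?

Periodic rate r = 0.0555 per year.
Growing perpetuity (Gordon): PV = PMT₁ / (r − g) = 98,000 / (r − 0.022) = $2,925,373.13.

$2,925,373.13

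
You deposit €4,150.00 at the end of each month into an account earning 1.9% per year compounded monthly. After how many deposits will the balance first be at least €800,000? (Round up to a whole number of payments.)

Periodic rate r = 0.019/12 per month; n is counted in months.
Ordinary annuity FV: 800,000 = 4,150 × [((1+r)^n − 1)/r].
(1+r)^n = 1 + 800,000 × r / 4,150, so n = ln(1 + 800,000·r/4,150) / ln(1+r) = 168.37.
Round up to a whole number of payments: n = 169.

169 payments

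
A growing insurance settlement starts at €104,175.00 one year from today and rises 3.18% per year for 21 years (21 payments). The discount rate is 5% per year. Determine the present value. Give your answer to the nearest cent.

€1,759,086.95

Periodic rate r = 0.05 per year.
Growing ordinary annuity: PV = PMT₁ × [1 − ((1+g)/(1+r))^n] / (r − g) = 104,175 × [1 − ((1+0.0318)/(1+r))^21] / (r − 0.0318) = €1,759,086.95.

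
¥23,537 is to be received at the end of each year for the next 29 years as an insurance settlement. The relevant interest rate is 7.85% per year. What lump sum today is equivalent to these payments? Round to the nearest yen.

¥266,330

This is an ordinary annuity: 29 payments of ¥23,537 at the end of each year.
Periodic rate r = 0.0785 per year.
PV = PMT × [(1 − (1+r)^−n)/r] = 23,537 × [1 − (1+r)^−29] / r = ¥266,330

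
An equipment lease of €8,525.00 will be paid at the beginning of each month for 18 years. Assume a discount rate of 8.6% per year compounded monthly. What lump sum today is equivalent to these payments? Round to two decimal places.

€941,854.50

This is an annuity due: 216 payments of €8,525.00 at the beginning of each month.
Periodic rate r = 0.086/12 per month; n is counted in months.
PV = PMT × [(1 − (1+r)^−n)/r] × (1+r) = 8,525 × [1 − (1+r)^−216] / r × (1+r) = €941,854.50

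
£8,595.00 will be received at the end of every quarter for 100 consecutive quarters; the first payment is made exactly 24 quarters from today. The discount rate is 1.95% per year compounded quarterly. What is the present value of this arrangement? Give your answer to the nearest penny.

Ordinary annuity of 100 payments, first payment at period 24.
Periodic rate r = 0.0195/4 per quarter; n is counted in quarters.
The ordinary-annuity PV formula values the stream one period before the first payment (period 23); discount that back 23 periods:
PV₀ = 8,595 × [1 − (1+r)^−100] / r × (1+r)^−23 = £607,129.94

£607,129.94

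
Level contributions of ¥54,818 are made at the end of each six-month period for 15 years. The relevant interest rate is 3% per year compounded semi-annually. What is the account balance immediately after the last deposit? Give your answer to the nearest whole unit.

This is an ordinary annuity: 30 deposits of ¥54,818 at the end of each six-month period.
Periodic rate r = 0.03/2 per half-year; n is counted in half-years.
FV = PMT × [((1+r)^n − 1)/r] = 54,818 × [(1+r)^30 − 1] / r = ¥2,057,795

¥2,057,795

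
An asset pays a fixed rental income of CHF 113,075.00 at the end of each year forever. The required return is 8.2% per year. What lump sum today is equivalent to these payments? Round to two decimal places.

Periodic rate r = 0.082 per year.
Level perpetuity: PV = PMT / r = 113,075 / (0.082) = CHF 1,378,963.41.

CHF 1,378,963.41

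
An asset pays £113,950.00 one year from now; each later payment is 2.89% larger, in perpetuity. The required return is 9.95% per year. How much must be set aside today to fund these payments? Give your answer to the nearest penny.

£1,614,022.66

Periodic rate r = 0.0995 per year.
Growing perpetuity (Gordon): PV = PMT₁ / (r − g) = 113,950 / (r − 0.0289) = £1,614,022.66.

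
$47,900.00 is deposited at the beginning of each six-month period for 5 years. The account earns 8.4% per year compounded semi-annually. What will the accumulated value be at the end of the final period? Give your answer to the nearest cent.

$604,833.73

This is an annuity due: 10 deposits of $47,900.00 at the beginning of each six-month period.
Periodic rate r = 0.084/2 per half-year; n is counted in half-years.
FV = PMT × [((1+r)^n − 1)/r] × (1+r) = 47,900 × [(1+r)^10 − 1] / r × (1+r) = $604,833.73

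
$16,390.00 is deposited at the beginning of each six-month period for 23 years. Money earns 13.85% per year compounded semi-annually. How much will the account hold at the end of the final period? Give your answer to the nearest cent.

$5,253,541.63

This is an annuity due: 46 deposits of $16,390.00 at the beginning of each six-month period.
Periodic rate r = 0.1385/2 per half-year; n is counted in half-years.
FV = PMT × [((1+r)^n − 1)/r] × (1+r) = 16,390 × [(1+r)^46 − 1] / r × (1+r) = $5,253,541.63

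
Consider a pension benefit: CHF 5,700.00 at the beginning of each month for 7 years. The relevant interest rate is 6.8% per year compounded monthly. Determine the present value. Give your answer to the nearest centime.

CHF 382,278.22

This is an annuity due: 84 payments of CHF 5,700.00 at the beginning of each month.
Periodic rate r = 0.068/12 per month; n is counted in months.
PV = PMT × [(1 − (1+r)^−n)/r] × (1+r) = 5,700 × [1 − (1+r)^−84] / r × (1+r) = CHF 382,278.22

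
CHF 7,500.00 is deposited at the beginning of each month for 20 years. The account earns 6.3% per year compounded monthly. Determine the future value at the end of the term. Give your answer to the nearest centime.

CHF 3,610,026.42

This is an annuity due: 240 deposits of CHF 7,500.00 at the beginning of each month.
Periodic rate r = 0.063/12 per month; n is counted in months.
FV = PMT × [((1+r)^n − 1)/r] × (1+r) = 7,500 × [(1+r)^240 − 1] / r × (1+r) = CHF 3,610,026.42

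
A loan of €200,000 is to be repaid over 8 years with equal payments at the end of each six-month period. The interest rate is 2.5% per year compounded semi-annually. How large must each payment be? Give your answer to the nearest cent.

€13,869.34

Level ordinary annuity; solve PV = PMT × [(1 − (1+r)^−n)/r] for PMT.
Periodic rate r = 0.025/2 per half-year; n is counted in half-years.
With n = 16: PMT = 200,000 / ([(1 − (1+r)^−n)/r]) = €13,869.34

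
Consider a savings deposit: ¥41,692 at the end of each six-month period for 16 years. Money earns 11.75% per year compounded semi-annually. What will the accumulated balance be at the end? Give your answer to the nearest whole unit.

¥3,700,306

This is an ordinary annuity: 32 deposits of ¥41,692 at the end of each six-month period.
Periodic rate r = 0.1175/2 per half-year; n is counted in half-years.
FV = PMT × [((1+r)^n − 1)/r] = 41,692 × [(1+r)^32 − 1] / r = ¥3,700,306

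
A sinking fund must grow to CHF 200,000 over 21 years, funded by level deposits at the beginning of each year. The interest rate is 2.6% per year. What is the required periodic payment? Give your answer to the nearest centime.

CHF 7,095.07

Level annuity due; solve FV = PMT × [((1+r)^n − 1)/r] × (1+r) for PMT.
Periodic rate r = 0.026 per year.
With n = 21: PMT = 200,000 / ([((1+r)^n − 1)/r] × (1+r)) = CHF 7,095.07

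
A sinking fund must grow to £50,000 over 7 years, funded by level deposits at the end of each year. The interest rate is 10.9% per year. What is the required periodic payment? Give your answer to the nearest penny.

Level ordinary annuity; solve FV = PMT × [((1+r)^n − 1)/r] for PMT.
Periodic rate r = 0.109 per year.
With n = 7: PMT = 50,000 / ([((1+r)^n − 1)/r]) = £5,126.50

£5,126.50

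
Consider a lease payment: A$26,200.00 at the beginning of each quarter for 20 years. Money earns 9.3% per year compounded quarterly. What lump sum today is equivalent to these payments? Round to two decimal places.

A$969,715.29

This is an annuity due: 80 payments of A$26,200.00 at the beginning of each quarter.
Periodic rate r = 0.093/4 per quarter; n is counted in quarters.
PV = PMT × [(1 − (1+r)^−n)/r] × (1+r) = 26,200 × [1 − (1+r)^−80] / r × (1+r) = A$969,715.29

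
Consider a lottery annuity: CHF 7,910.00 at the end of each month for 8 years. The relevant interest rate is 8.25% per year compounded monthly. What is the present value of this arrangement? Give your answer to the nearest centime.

This is an ordinary annuity: 96 payments of CHF 7,910.00 at the end of each month.
Periodic rate r = 0.0825/12 per month; n is counted in months.
PV = PMT × [(1 − (1+r)^−n)/r] = 7,910 × [1 − (1+r)^−96] / r = CHF 554,540.00

CHF 554,540.00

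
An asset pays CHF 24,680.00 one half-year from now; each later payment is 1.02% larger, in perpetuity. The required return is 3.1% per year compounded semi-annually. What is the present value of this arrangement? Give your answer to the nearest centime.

CHF 4,656,603.77

Periodic rate r = 0.031/2 per half-year.
Growing perpetuity (Gordon): PV = PMT₁ / (r − g) = 24,680 / (r − 0.0102) = CHF 4,656,603.77.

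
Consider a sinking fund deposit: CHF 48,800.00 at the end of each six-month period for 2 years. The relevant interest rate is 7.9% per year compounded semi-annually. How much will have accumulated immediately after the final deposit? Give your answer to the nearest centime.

CHF 207,073.17

This is an ordinary annuity: 4 deposits of CHF 48,800.00 at the end of each six-month period.
Periodic rate r = 0.079/2 per half-year; n is counted in half-years.
FV = PMT × [((1+r)^n − 1)/r] = 48,800 × [(1+r)^4 − 1] / r = CHF 207,073.17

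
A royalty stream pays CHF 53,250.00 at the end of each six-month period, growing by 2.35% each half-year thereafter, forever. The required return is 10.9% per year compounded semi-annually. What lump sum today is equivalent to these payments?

CHF 1,717,741.94

Periodic rate r = 0.109/2 per half-year.
Growing perpetuity (Gordon): PV = PMT₁ / (r − g) = 53,250 / (r − 0.0235) = CHF 1,717,741.94.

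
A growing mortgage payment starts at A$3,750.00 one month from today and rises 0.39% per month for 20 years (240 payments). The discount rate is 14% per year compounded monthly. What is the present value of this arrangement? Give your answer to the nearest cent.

A$406,884.00

Periodic rate r = 0.14/12 per month; n is counted in months.
Growing ordinary annuity: PV = PMT₁ × [1 − ((1+g)/(1+r))^n] / (r − g) = 3,750 × [1 − ((1+0.0039)/(1+r))^240] / (r − 0.0039) = A$406,884.00.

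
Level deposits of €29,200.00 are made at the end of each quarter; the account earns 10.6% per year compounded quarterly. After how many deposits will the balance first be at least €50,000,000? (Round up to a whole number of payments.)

Periodic rate r = 0.106/4 per quarter; n is counted in quarters.
Ordinary annuity FV: 50,000,000 = 29,200 × [((1+r)^n − 1)/r].
(1+r)^n = 1 + 50,000,000 × r / 29,200, so n = ln(1 + 50,000,000·r/29,200) / ln(1+r) = 146.69.
Round up to a whole number of payments: n = 147.

147 payments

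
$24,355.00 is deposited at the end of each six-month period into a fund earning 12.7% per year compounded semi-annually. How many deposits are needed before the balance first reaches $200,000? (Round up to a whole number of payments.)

Periodic rate r = 0.127/2 per half-year; n is counted in half-years.
Ordinary annuity FV: 200,000 = 24,355 × [((1+r)^n − 1)/r].
(1+r)^n = 1 + 200,000 × r / 24,355, so n = ln(1 + 200,000·r/24,355) / ln(1+r) = 6.82.
Round up to a whole number of payments: n = 7.

7 payments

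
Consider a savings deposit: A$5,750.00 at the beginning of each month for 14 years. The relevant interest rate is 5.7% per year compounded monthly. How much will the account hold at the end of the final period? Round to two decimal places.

This is an annuity due: 168 deposits of A$5,750.00 at the beginning of each month.
Periodic rate r = 0.057/12 per month; n is counted in months.
FV = PMT × [((1+r)^n − 1)/r] × (1+r) = 5,750 × [(1+r)^168 − 1] / r × (1+r) = A$1,480,089.09

A$1,480,089.09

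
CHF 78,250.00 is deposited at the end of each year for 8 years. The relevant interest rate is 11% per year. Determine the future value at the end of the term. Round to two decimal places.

This is an ordinary annuity: 8 deposits of CHF 78,250.00 at the end of each year.
Periodic rate r = 0.11 per year.
FV = PMT × [((1+r)^n − 1)/r] = 78,250 × [(1+r)^8 − 1] / r = CHF 928,000.73

CHF 928,000.73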